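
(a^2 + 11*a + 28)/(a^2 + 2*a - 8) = (a + 7)/(a - 2)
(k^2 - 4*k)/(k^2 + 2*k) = (k - 4)/(k + 2)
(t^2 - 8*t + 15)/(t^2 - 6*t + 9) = (t - 5)/(t - 3)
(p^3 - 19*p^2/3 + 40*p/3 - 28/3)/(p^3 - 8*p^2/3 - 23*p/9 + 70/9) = 3*(p - 2)/(3*p + 5)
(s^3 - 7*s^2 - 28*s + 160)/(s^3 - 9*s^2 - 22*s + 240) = (s - 4)/(s - 6)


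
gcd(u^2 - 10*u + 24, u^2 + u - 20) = u - 4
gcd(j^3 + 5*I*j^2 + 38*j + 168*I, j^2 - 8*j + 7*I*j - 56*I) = j + 7*I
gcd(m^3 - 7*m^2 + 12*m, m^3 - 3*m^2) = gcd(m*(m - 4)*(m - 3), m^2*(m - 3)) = m^2 - 3*m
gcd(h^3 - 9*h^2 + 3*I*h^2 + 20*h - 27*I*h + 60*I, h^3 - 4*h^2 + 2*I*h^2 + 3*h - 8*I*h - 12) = h^2 + h*(-4 + 3*I) - 12*I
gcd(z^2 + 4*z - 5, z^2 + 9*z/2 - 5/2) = z + 5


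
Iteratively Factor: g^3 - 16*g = (g + 4)*(g^2 - 4*g) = (g - 4)*(g + 4)*(g)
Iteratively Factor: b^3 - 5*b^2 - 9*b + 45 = (b + 3)*(b^2 - 8*b + 15) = (b - 3)*(b + 3)*(b - 5)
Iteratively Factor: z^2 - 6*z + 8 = (z - 2)*(z - 4)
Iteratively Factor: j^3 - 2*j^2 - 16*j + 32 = (j - 4)*(j^2 + 2*j - 8) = (j - 4)*(j + 4)*(j - 2)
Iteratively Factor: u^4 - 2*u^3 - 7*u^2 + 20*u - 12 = (u + 3)*(u^3 - 5*u^2 + 8*u - 4) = (u - 1)*(u + 3)*(u^2 - 4*u + 4) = (u - 2)*(u - 1)*(u + 3)*(u - 2)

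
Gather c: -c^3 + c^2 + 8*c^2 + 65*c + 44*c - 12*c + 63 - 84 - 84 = -c^3 + 9*c^2 + 97*c - 105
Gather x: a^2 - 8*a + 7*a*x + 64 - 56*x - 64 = a^2 - 8*a + x*(7*a - 56)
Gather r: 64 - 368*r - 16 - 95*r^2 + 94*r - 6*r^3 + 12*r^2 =-6*r^3 - 83*r^2 - 274*r + 48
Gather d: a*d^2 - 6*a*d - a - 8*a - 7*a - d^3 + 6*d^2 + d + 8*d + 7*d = -16*a - d^3 + d^2*(a + 6) + d*(16 - 6*a)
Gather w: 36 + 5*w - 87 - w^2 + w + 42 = -w^2 + 6*w - 9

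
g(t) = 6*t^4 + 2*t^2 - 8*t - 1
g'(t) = 24*t^3 + 4*t - 8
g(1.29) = 8.62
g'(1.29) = 48.68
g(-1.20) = 23.92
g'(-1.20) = -54.27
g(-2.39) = 225.31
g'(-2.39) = -345.21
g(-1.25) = 26.77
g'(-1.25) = -59.88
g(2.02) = 90.90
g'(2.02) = 197.90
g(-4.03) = 1646.32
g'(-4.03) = -1594.94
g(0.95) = -1.91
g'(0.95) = 16.38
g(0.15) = -2.15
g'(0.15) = -7.32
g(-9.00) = 39599.00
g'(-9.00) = -17540.00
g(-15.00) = 304319.00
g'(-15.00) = -81068.00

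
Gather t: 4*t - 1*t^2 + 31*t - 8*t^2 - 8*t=-9*t^2 + 27*t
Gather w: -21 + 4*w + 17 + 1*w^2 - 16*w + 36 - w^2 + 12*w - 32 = 0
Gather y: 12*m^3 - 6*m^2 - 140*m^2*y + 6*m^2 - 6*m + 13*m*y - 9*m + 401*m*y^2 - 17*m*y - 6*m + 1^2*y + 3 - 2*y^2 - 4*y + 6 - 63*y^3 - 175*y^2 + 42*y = 12*m^3 - 21*m - 63*y^3 + y^2*(401*m - 177) + y*(-140*m^2 - 4*m + 39) + 9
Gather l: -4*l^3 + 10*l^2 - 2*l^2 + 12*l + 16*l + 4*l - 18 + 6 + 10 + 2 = -4*l^3 + 8*l^2 + 32*l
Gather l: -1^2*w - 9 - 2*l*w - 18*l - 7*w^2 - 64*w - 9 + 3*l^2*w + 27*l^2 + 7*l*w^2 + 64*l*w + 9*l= l^2*(3*w + 27) + l*(7*w^2 + 62*w - 9) - 7*w^2 - 65*w - 18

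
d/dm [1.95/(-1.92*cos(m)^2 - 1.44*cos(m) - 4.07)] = -(7.488*cos(m) + 2.808)*sin(m)/(1.92*cos(m)^2 + 1.44*cos(m) + 4.07)^2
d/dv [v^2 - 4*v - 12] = 2*v - 4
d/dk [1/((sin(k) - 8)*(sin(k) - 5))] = (13 - 2*sin(k))*cos(k)/((sin(k) - 8)^2*(sin(k) - 5)^2)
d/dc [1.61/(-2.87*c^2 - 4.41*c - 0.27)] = (9.2414*c + 7.1001)/(2.87*c^2 + 4.41*c + 0.27)^2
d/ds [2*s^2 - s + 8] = 4*s - 1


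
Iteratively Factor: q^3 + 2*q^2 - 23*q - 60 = (q + 3)*(q^2 - q - 20) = (q - 5)*(q + 3)*(q + 4)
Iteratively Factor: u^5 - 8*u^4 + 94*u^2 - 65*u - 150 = (u + 3)*(u^4 - 11*u^3 + 33*u^2 - 5*u - 50) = (u - 5)*(u + 3)*(u^3 - 6*u^2 + 3*u + 10) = (u - 5)*(u - 2)*(u + 3)*(u^2 - 4*u - 5) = (u - 5)*(u - 2)*(u + 1)*(u + 3)*(u - 5)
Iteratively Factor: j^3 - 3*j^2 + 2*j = (j)*(j^2 - 3*j + 2) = j*(j - 1)*(j - 2)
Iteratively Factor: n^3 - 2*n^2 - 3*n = (n)*(n^2 - 2*n - 3) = n*(n + 1)*(n - 3)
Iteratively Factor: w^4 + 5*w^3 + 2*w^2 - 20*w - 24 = (w - 2)*(w^3 + 7*w^2 + 16*w + 12) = (w - 2)*(w + 3)*(w^2 + 4*w + 4) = (w - 2)*(w + 2)*(w + 3)*(w + 2)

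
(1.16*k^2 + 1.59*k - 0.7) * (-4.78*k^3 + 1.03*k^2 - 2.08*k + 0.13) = -5.5448*k^5 - 6.4054*k^4 + 2.5709*k^3 - 3.8774*k^2 + 1.6627*k - 0.091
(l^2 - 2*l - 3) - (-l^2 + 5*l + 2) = 2*l^2 - 7*l - 5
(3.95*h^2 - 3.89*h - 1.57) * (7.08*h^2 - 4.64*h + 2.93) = 27.966*h^4 - 45.8692*h^3 + 18.5075*h^2 - 4.1129*h - 4.6001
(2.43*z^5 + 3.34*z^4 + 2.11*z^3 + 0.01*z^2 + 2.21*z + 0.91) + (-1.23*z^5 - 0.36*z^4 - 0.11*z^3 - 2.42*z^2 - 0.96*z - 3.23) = 1.2*z^5 + 2.98*z^4 + 2.0*z^3 - 2.41*z^2 + 1.25*z - 2.32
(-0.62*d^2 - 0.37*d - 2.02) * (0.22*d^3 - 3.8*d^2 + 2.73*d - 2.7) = -0.1364*d^5 + 2.2746*d^4 - 0.731*d^3 + 8.3399*d^2 - 4.5156*d + 5.454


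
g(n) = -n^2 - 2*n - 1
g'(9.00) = -20.00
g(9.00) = -100.00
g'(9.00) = -20.00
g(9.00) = -100.00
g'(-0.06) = -1.88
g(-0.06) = -0.88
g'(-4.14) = 6.28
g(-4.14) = -9.86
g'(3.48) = -8.96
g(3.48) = -20.07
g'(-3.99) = 5.98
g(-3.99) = -8.94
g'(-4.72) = 7.44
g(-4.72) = -13.84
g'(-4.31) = 6.62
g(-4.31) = -10.96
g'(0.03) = -2.06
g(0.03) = -1.06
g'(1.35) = -4.70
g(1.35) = -5.52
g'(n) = -2*n - 2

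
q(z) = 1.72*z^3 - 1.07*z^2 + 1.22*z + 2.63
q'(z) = 5.16*z^2 - 2.14*z + 1.22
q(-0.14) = 2.43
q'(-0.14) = 1.62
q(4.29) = 123.97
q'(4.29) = 87.00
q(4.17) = 113.83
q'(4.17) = 82.02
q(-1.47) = -6.94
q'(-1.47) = 15.52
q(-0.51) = 1.50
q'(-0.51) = 3.65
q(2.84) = 36.86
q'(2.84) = 36.76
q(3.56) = 71.02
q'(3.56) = 59.00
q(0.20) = 2.84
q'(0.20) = 1.00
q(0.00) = 2.63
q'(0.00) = 1.22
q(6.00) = 342.95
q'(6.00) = 174.14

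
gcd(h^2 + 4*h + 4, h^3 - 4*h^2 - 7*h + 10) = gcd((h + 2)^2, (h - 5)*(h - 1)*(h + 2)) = h + 2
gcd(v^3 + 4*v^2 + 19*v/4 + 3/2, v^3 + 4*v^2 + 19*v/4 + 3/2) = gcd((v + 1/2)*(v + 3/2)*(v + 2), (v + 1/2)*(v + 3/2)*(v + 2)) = v^3 + 4*v^2 + 19*v/4 + 3/2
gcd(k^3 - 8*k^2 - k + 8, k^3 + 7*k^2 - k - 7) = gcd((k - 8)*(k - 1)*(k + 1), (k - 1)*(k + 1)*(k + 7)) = k^2 - 1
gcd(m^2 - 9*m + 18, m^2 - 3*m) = m - 3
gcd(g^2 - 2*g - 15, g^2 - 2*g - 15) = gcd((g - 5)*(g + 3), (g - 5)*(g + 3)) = g^2 - 2*g - 15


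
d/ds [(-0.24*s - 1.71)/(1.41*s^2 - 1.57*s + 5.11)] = (0.3384*s^2 + 4.8222*s - 3.9111)/(1.9881*s^4 - 4.4274*s^3 + 16.8751*s^2 - 16.0454*s + 26.1121)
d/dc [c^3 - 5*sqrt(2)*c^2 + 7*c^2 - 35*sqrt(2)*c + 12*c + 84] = 3*c^2 - 10*sqrt(2)*c + 14*c - 35*sqrt(2) + 12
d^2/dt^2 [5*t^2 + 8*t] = 10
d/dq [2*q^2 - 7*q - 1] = 4*q - 7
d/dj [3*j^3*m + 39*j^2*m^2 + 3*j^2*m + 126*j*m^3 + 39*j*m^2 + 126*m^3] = 3*m*(3*j^2 + 26*j*m + 2*j + 42*m^2 + 13*m)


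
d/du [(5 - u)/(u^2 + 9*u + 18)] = (-u^2 - 9*u + (u - 5)*(2*u + 9) - 18)/(u^2 + 9*u + 18)^2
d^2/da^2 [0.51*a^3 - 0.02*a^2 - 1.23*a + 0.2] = 3.06*a - 0.04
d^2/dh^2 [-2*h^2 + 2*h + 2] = -4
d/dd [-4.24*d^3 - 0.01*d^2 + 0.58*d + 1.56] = -12.72*d^2 - 0.02*d + 0.58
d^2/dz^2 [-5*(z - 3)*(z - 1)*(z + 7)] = -30*z - 30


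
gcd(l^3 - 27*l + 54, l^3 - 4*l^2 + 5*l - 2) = 1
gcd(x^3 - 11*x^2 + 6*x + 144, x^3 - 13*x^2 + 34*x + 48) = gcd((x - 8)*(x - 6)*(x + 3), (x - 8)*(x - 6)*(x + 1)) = x^2 - 14*x + 48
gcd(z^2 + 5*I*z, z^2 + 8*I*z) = z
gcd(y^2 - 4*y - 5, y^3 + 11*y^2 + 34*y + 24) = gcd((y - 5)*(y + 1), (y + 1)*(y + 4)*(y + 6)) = y + 1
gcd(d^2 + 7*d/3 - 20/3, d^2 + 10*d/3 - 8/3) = d + 4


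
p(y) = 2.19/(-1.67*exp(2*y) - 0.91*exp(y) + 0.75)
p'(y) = 2.19*(3.34*exp(2*y) + 0.91*exp(y))/(-1.67*exp(2*y) - 0.91*exp(y) + 0.75)^2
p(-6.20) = 2.93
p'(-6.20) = 0.01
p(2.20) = -0.02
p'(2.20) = 0.03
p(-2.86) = 3.16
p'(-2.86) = 0.29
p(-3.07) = 3.11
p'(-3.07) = 0.22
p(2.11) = -0.02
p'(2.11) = 0.04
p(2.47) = -0.01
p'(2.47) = 0.02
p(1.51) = -0.06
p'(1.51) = 0.11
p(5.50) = -0.00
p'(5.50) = 0.00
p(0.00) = -1.20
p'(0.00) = 2.78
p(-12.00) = 2.92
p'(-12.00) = 0.00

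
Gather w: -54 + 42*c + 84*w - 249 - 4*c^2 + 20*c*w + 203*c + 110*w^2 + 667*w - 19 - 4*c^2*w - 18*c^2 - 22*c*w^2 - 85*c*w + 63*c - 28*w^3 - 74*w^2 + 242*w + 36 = -22*c^2 + 308*c - 28*w^3 + w^2*(36 - 22*c) + w*(-4*c^2 - 65*c + 993) - 286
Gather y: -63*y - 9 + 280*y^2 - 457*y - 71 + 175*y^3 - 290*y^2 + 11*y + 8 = 175*y^3 - 10*y^2 - 509*y - 72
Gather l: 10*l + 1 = 10*l + 1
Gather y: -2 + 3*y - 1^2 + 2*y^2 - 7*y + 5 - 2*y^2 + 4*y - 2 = 0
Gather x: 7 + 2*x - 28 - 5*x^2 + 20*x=-5*x^2 + 22*x - 21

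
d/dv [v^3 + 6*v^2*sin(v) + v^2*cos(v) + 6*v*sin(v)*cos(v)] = -v^2*sin(v) + 6*v^2*cos(v) + 3*v^2 + 12*v*sin(v) + 2*v*cos(v) + 6*v*cos(2*v) + 3*sin(2*v)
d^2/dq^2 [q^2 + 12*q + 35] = 2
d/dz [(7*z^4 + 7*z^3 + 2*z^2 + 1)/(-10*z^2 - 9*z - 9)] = (-140*z^5 - 259*z^4 - 378*z^3 - 207*z^2 - 16*z + 9)/(100*z^4 + 180*z^3 + 261*z^2 + 162*z + 81)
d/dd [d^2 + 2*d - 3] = 2*d + 2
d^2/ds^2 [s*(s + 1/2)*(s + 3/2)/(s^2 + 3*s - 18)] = 3*(29*s^3 - 72*s^2 + 1350*s + 918)/(2*(s^6 + 9*s^5 - 27*s^4 - 297*s^3 + 486*s^2 + 2916*s - 5832))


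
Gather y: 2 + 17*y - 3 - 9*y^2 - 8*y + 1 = -9*y^2 + 9*y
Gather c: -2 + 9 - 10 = -3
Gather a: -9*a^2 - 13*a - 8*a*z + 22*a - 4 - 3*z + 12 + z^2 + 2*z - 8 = -9*a^2 + a*(9 - 8*z) + z^2 - z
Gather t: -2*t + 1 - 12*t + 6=7 - 14*t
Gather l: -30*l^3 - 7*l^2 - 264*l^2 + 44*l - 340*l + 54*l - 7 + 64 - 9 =-30*l^3 - 271*l^2 - 242*l + 48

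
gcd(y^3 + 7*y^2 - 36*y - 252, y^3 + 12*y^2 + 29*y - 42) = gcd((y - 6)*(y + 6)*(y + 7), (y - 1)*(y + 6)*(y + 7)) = y^2 + 13*y + 42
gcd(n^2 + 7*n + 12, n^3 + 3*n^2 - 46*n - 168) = n + 4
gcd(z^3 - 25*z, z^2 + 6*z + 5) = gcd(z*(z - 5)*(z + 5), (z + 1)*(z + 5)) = z + 5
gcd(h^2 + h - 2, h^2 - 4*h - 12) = h + 2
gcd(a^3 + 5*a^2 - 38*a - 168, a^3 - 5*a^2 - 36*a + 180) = a - 6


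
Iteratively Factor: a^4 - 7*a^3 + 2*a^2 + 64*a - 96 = (a - 4)*(a^3 - 3*a^2 - 10*a + 24) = (a - 4)^2*(a^2 + a - 6) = (a - 4)^2*(a - 2)*(a + 3)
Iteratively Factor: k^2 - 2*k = (k - 2)*(k)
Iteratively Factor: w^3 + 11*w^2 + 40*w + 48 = (w + 4)*(w^2 + 7*w + 12) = (w + 3)*(w + 4)*(w + 4)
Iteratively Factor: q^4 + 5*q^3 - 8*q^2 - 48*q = (q + 4)*(q^3 + q^2 - 12*q) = (q - 3)*(q + 4)*(q^2 + 4*q) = (q - 3)*(q + 4)^2*(q)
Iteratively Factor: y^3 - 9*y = (y + 3)*(y^2 - 3*y) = y*(y + 3)*(y - 3)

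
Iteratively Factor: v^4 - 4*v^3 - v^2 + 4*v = (v + 1)*(v^3 - 5*v^2 + 4*v) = v*(v + 1)*(v^2 - 5*v + 4) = v*(v - 1)*(v + 1)*(v - 4)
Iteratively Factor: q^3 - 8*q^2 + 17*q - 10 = (q - 1)*(q^2 - 7*q + 10) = (q - 2)*(q - 1)*(q - 5)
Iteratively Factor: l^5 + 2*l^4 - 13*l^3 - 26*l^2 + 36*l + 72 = (l + 2)*(l^4 - 13*l^2 + 36) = (l + 2)^2*(l^3 - 2*l^2 - 9*l + 18) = (l + 2)^2*(l + 3)*(l^2 - 5*l + 6) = (l - 3)*(l + 2)^2*(l + 3)*(l - 2)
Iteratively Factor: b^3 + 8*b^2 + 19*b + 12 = (b + 4)*(b^2 + 4*b + 3) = (b + 1)*(b + 4)*(b + 3)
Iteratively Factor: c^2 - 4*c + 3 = (c - 1)*(c - 3)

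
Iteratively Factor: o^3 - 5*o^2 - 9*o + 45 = (o - 5)*(o^2 - 9) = (o - 5)*(o - 3)*(o + 3)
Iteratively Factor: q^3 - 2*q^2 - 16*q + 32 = (q - 4)*(q^2 + 2*q - 8) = (q - 4)*(q + 4)*(q - 2)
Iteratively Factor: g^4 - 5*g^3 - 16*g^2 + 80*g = (g + 4)*(g^3 - 9*g^2 + 20*g) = g*(g + 4)*(g^2 - 9*g + 20) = g*(g - 4)*(g + 4)*(g - 5)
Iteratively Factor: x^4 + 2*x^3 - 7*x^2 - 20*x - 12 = (x + 1)*(x^3 + x^2 - 8*x - 12) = (x + 1)*(x + 2)*(x^2 - x - 6) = (x + 1)*(x + 2)^2*(x - 3)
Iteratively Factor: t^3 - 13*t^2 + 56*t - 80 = (t - 4)*(t^2 - 9*t + 20) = (t - 5)*(t - 4)*(t - 4)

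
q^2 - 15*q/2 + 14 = (q - 4)*(q - 7/2)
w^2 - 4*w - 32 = (w - 8)*(w + 4)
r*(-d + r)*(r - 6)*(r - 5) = -d*r^3 + 11*d*r^2 - 30*d*r + r^4 - 11*r^3 + 30*r^2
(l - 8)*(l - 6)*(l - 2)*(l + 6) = l^4 - 10*l^3 - 20*l^2 + 360*l - 576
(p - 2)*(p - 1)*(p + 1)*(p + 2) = p^4 - 5*p^2 + 4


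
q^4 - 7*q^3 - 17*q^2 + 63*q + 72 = (q - 8)*(q - 3)*(q + 1)*(q + 3)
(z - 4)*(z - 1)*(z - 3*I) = z^3 - 5*z^2 - 3*I*z^2 + 4*z + 15*I*z - 12*I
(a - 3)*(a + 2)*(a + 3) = a^3 + 2*a^2 - 9*a - 18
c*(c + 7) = c^2 + 7*c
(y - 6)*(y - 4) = y^2 - 10*y + 24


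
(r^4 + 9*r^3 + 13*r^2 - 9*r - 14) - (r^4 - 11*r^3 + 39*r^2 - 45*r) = 20*r^3 - 26*r^2 + 36*r - 14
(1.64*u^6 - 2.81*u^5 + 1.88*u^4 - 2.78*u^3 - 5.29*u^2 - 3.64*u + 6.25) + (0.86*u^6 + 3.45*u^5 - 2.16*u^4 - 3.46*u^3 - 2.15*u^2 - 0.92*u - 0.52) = 2.5*u^6 + 0.64*u^5 - 0.28*u^4 - 6.24*u^3 - 7.44*u^2 - 4.56*u + 5.73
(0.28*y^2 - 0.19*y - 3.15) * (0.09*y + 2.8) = 0.0252*y^3 + 0.7669*y^2 - 0.8155*y - 8.82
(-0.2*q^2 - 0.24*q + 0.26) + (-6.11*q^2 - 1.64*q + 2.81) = -6.31*q^2 - 1.88*q + 3.07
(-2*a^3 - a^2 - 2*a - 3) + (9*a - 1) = -2*a^3 - a^2 + 7*a - 4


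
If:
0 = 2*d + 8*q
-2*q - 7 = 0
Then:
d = 14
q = -7/2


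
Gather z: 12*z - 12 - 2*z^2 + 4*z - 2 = -2*z^2 + 16*z - 14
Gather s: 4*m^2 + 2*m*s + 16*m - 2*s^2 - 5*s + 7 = 4*m^2 + 16*m - 2*s^2 + s*(2*m - 5) + 7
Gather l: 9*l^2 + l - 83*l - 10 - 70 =9*l^2 - 82*l - 80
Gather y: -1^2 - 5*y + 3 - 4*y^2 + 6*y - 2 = -4*y^2 + y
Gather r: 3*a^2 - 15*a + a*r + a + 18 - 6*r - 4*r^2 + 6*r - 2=3*a^2 + a*r - 14*a - 4*r^2 + 16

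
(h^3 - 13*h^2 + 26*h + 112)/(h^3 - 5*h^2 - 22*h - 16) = (h - 7)/(h + 1)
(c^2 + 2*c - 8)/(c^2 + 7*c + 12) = (c - 2)/(c + 3)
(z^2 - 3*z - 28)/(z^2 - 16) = (z - 7)/(z - 4)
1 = 1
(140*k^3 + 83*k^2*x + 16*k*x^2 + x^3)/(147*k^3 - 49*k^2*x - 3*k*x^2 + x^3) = (20*k^2 + 9*k*x + x^2)/(21*k^2 - 10*k*x + x^2)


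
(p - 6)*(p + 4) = p^2 - 2*p - 24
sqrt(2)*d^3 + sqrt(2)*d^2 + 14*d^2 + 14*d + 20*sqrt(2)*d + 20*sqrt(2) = (d + 2*sqrt(2))*(d + 5*sqrt(2))*(sqrt(2)*d + sqrt(2))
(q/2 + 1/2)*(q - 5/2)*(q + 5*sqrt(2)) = q^3/2 - 3*q^2/4 + 5*sqrt(2)*q^2/2 - 15*sqrt(2)*q/4 - 5*q/4 - 25*sqrt(2)/4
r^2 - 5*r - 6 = (r - 6)*(r + 1)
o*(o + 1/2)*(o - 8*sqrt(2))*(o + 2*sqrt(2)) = o^4 - 6*sqrt(2)*o^3 + o^3/2 - 32*o^2 - 3*sqrt(2)*o^2 - 16*o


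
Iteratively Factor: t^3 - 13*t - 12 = (t - 4)*(t^2 + 4*t + 3) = (t - 4)*(t + 3)*(t + 1)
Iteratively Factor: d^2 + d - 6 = (d + 3)*(d - 2)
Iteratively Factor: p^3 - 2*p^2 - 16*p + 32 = (p - 4)*(p^2 + 2*p - 8) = (p - 4)*(p + 4)*(p - 2)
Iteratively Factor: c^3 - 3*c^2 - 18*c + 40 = (c + 4)*(c^2 - 7*c + 10) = (c - 5)*(c + 4)*(c - 2)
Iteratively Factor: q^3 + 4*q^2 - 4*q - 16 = (q + 4)*(q^2 - 4) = (q - 2)*(q + 4)*(q + 2)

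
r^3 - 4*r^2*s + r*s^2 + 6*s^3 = (r - 3*s)*(r - 2*s)*(r + s)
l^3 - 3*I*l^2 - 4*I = (l - 2*I)^2*(l + I)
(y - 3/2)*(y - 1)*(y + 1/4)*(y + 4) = y^4 + 7*y^3/4 - 65*y^2/8 + 31*y/8 + 3/2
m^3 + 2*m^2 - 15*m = m*(m - 3)*(m + 5)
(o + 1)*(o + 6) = o^2 + 7*o + 6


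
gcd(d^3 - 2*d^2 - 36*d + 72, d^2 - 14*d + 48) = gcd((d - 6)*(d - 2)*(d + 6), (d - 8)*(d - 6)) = d - 6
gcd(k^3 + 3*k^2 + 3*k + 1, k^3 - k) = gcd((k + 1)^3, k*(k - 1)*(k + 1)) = k + 1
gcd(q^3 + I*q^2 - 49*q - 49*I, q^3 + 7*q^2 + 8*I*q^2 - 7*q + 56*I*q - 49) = q^2 + q*(7 + I) + 7*I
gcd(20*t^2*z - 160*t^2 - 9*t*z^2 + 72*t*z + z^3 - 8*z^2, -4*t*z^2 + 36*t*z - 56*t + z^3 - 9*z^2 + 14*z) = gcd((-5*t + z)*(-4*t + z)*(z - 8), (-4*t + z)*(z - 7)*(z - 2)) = -4*t + z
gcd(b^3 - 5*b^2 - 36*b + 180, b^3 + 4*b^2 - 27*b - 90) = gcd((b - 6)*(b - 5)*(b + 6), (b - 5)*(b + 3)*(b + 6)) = b^2 + b - 30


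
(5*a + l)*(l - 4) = 5*a*l - 20*a + l^2 - 4*l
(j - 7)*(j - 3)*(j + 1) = j^3 - 9*j^2 + 11*j + 21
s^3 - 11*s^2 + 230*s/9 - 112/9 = (s - 8)*(s - 7/3)*(s - 2/3)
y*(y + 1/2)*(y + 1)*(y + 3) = y^4 + 9*y^3/2 + 5*y^2 + 3*y/2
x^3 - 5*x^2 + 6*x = x*(x - 3)*(x - 2)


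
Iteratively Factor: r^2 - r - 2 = (r - 2)*(r + 1)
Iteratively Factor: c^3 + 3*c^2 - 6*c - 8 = (c - 2)*(c^2 + 5*c + 4) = (c - 2)*(c + 4)*(c + 1)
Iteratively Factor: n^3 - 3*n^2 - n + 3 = (n + 1)*(n^2 - 4*n + 3) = (n - 1)*(n + 1)*(n - 3)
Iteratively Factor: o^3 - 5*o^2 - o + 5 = (o - 1)*(o^2 - 4*o - 5) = (o - 5)*(o - 1)*(o + 1)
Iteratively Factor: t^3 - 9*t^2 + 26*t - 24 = (t - 2)*(t^2 - 7*t + 12) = (t - 4)*(t - 2)*(t - 3)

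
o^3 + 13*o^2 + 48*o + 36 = (o + 1)*(o + 6)^2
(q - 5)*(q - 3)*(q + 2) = q^3 - 6*q^2 - q + 30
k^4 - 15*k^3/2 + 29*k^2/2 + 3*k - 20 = (k - 4)*(k - 5/2)*(k - 2)*(k + 1)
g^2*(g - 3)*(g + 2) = g^4 - g^3 - 6*g^2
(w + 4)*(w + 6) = w^2 + 10*w + 24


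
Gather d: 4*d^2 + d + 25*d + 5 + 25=4*d^2 + 26*d + 30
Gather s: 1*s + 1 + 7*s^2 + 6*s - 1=7*s^2 + 7*s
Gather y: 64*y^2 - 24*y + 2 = 64*y^2 - 24*y + 2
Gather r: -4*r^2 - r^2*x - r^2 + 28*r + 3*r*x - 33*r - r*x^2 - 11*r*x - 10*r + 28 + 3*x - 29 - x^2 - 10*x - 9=r^2*(-x - 5) + r*(-x^2 - 8*x - 15) - x^2 - 7*x - 10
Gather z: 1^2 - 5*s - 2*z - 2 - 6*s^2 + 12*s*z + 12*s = -6*s^2 + 7*s + z*(12*s - 2) - 1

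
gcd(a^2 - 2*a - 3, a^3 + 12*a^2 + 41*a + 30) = a + 1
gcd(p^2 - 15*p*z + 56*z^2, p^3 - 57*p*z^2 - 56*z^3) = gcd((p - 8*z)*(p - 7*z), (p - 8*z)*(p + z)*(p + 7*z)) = -p + 8*z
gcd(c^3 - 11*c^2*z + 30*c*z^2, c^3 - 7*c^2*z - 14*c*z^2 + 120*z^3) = c^2 - 11*c*z + 30*z^2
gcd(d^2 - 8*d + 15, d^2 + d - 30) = d - 5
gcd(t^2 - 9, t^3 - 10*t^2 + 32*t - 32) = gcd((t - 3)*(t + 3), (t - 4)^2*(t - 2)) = 1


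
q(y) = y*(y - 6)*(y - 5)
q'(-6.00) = 270.00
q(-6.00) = -792.00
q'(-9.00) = 471.00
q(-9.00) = -1890.00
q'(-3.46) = 142.03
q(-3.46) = -276.91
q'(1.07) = 9.89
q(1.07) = 20.73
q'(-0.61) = 44.54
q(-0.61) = -22.62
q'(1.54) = 3.23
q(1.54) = 23.76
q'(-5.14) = 222.34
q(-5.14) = -580.61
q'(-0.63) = 45.05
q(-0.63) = -23.52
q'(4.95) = -5.39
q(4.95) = 0.26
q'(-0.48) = 41.25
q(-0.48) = -17.04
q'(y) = y*(y - 6) + y*(y - 5) + (y - 6)*(y - 5) = 3*y^2 - 22*y + 30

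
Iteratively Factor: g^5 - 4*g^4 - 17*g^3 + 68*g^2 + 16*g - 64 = (g - 4)*(g^4 - 17*g^2 + 16) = (g - 4)*(g - 1)*(g^3 + g^2 - 16*g - 16) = (g - 4)*(g - 1)*(g + 1)*(g^2 - 16) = (g - 4)^2*(g - 1)*(g + 1)*(g + 4)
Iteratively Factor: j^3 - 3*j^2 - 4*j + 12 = (j + 2)*(j^2 - 5*j + 6) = (j - 3)*(j + 2)*(j - 2)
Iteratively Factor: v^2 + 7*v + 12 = (v + 3)*(v + 4)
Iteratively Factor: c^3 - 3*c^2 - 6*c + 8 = (c - 4)*(c^2 + c - 2) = (c - 4)*(c - 1)*(c + 2)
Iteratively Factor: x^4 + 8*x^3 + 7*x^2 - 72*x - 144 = (x + 3)*(x^3 + 5*x^2 - 8*x - 48) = (x - 3)*(x + 3)*(x^2 + 8*x + 16) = (x - 3)*(x + 3)*(x + 4)*(x + 4)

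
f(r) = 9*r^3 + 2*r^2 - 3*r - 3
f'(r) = 27*r^2 + 4*r - 3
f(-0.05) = -2.85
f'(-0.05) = -3.13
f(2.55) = 151.59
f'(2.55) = 182.77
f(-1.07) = -8.53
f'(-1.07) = 23.63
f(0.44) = -3.17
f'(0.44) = 3.99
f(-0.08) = -2.75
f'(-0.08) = -3.15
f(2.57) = 155.27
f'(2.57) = 185.61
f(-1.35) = -17.45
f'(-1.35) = 40.81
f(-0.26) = -2.24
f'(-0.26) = -2.21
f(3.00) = 249.00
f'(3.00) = 252.00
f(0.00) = -3.00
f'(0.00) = -3.00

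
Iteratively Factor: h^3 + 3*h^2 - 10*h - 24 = (h + 4)*(h^2 - h - 6) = (h + 2)*(h + 4)*(h - 3)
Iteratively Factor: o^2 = (o)*(o)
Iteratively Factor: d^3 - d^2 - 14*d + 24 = (d + 4)*(d^2 - 5*d + 6) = (d - 3)*(d + 4)*(d - 2)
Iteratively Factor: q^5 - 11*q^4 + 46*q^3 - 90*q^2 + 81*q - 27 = (q - 1)*(q^4 - 10*q^3 + 36*q^2 - 54*q + 27) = (q - 3)*(q - 1)*(q^3 - 7*q^2 + 15*q - 9) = (q - 3)^2*(q - 1)*(q^2 - 4*q + 3) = (q - 3)^3*(q - 1)*(q - 1)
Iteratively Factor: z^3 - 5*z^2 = (z)*(z^2 - 5*z) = z^2*(z - 5)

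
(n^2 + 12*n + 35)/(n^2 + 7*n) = (n + 5)/n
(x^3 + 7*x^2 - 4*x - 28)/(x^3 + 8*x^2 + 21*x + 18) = (x^2 + 5*x - 14)/(x^2 + 6*x + 9)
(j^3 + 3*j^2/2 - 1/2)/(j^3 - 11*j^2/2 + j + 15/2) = (2*j^2 + j - 1)/(2*j^2 - 13*j + 15)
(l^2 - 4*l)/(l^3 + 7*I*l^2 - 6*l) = (l - 4)/(l^2 + 7*I*l - 6)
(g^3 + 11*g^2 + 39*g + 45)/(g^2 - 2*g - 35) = (g^2 + 6*g + 9)/(g - 7)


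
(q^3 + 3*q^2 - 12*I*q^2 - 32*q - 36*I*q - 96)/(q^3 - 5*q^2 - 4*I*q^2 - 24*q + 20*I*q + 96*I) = (q - 8*I)/(q - 8)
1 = 1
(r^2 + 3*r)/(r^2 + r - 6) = r/(r - 2)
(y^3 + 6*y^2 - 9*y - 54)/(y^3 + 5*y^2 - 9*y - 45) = (y + 6)/(y + 5)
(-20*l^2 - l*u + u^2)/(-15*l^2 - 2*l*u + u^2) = (4*l + u)/(3*l + u)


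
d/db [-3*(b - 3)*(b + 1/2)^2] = -9*b^2 + 12*b + 33/4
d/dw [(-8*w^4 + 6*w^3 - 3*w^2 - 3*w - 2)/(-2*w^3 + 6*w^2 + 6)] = (8*w^6 - 48*w^5 + 15*w^4 - 102*w^3 + 57*w^2 - 6*w - 9)/(2*(w^6 - 6*w^5 + 9*w^4 - 6*w^3 + 18*w^2 + 9))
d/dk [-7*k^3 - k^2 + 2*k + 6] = -21*k^2 - 2*k + 2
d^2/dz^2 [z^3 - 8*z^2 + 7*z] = 6*z - 16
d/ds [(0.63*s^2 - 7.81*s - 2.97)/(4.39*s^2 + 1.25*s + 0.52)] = (35.0734*s^2 + 26.7318*s - 0.3487)/(19.2721*s^4 + 10.975*s^3 + 6.1281*s^2 + 1.3*s + 0.2704)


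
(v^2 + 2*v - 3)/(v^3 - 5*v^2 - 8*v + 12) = (v + 3)/(v^2 - 4*v - 12)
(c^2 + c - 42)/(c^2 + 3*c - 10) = (c^2 + c - 42)/(c^2 + 3*c - 10)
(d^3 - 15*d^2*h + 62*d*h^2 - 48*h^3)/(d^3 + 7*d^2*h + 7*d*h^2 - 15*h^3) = (d^2 - 14*d*h + 48*h^2)/(d^2 + 8*d*h + 15*h^2)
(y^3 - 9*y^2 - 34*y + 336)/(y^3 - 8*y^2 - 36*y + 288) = (y - 7)/(y - 6)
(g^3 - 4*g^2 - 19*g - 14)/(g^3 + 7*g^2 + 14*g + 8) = (g - 7)/(g + 4)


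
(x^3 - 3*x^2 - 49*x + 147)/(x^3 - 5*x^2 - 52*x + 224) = (x^2 - 10*x + 21)/(x^2 - 12*x + 32)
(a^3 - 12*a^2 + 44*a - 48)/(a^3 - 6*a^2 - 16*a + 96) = (a - 2)/(a + 4)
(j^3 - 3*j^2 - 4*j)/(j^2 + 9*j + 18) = j*(j^2 - 3*j - 4)/(j^2 + 9*j + 18)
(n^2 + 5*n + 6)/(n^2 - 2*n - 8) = (n + 3)/(n - 4)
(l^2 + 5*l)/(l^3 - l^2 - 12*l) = (l + 5)/(l^2 - l - 12)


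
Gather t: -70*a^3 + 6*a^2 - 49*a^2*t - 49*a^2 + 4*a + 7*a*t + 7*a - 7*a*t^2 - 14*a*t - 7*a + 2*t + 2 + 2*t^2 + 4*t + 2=-70*a^3 - 43*a^2 + 4*a + t^2*(2 - 7*a) + t*(-49*a^2 - 7*a + 6) + 4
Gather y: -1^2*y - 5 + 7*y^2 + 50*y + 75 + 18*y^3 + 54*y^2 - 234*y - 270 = 18*y^3 + 61*y^2 - 185*y - 200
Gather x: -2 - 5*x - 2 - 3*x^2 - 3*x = -3*x^2 - 8*x - 4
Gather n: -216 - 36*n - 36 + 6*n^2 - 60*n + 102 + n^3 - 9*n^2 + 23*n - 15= n^3 - 3*n^2 - 73*n - 165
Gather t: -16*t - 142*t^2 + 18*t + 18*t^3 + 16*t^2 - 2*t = 18*t^3 - 126*t^2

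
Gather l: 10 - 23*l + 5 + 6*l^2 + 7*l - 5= 6*l^2 - 16*l + 10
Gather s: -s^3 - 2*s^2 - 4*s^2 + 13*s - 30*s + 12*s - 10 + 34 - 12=-s^3 - 6*s^2 - 5*s + 12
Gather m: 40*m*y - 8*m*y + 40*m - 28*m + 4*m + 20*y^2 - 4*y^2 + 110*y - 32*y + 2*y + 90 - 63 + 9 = m*(32*y + 16) + 16*y^2 + 80*y + 36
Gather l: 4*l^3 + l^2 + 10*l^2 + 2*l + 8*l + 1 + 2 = 4*l^3 + 11*l^2 + 10*l + 3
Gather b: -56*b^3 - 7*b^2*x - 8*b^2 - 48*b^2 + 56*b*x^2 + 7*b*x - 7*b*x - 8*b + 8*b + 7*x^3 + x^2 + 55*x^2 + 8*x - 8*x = -56*b^3 + b^2*(-7*x - 56) + 56*b*x^2 + 7*x^3 + 56*x^2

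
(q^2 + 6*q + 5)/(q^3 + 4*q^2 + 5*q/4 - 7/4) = 4*(q + 5)/(4*q^2 + 12*q - 7)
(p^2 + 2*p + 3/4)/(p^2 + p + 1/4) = (2*p + 3)/(2*p + 1)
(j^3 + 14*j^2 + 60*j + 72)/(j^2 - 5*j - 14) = (j^2 + 12*j + 36)/(j - 7)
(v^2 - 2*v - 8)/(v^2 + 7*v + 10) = (v - 4)/(v + 5)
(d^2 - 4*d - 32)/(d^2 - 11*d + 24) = (d + 4)/(d - 3)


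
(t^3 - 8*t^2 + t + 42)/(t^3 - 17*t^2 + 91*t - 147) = (t + 2)/(t - 7)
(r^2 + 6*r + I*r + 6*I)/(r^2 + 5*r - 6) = (r + I)/(r - 1)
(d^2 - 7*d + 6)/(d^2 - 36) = (d - 1)/(d + 6)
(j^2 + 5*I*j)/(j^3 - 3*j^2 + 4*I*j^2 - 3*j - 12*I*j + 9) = j*(j + 5*I)/(j^3 + j^2*(-3 + 4*I) - 3*j*(1 + 4*I) + 9)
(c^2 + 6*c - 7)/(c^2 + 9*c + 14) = (c - 1)/(c + 2)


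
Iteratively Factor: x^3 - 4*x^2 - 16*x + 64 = (x + 4)*(x^2 - 8*x + 16) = (x - 4)*(x + 4)*(x - 4)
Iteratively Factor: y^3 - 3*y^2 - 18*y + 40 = (y - 5)*(y^2 + 2*y - 8) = (y - 5)*(y + 4)*(y - 2)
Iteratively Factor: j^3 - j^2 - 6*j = (j - 3)*(j^2 + 2*j) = (j - 3)*(j + 2)*(j)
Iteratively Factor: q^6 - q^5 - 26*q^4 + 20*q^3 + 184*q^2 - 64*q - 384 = (q - 4)*(q^5 + 3*q^4 - 14*q^3 - 36*q^2 + 40*q + 96) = (q - 4)*(q + 4)*(q^4 - q^3 - 10*q^2 + 4*q + 24) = (q - 4)*(q - 3)*(q + 4)*(q^3 + 2*q^2 - 4*q - 8) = (q - 4)*(q - 3)*(q + 2)*(q + 4)*(q^2 - 4) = (q - 4)*(q - 3)*(q - 2)*(q + 2)*(q + 4)*(q + 2)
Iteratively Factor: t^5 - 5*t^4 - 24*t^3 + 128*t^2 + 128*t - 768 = (t - 4)*(t^4 - t^3 - 28*t^2 + 16*t + 192) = (t - 4)^2*(t^3 + 3*t^2 - 16*t - 48) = (t - 4)^2*(t + 4)*(t^2 - t - 12) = (t - 4)^3*(t + 4)*(t + 3)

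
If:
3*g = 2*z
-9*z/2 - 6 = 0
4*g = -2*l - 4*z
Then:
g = -8/9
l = 40/9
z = -4/3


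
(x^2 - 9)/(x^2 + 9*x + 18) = (x - 3)/(x + 6)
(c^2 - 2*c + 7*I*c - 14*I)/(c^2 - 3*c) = (c^2 + c*(-2 + 7*I) - 14*I)/(c*(c - 3))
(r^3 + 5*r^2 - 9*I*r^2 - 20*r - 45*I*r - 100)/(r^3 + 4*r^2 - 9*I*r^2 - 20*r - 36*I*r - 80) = (r + 5)/(r + 4)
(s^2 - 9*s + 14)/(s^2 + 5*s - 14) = (s - 7)/(s + 7)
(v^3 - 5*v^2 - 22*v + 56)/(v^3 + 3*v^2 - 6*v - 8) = (v - 7)/(v + 1)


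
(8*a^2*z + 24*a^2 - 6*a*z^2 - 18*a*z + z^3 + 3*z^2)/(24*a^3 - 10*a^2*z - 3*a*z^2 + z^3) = (z + 3)/(3*a + z)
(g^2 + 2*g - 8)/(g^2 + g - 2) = (g^2 + 2*g - 8)/(g^2 + g - 2)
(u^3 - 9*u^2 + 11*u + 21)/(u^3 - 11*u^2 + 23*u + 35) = (u - 3)/(u - 5)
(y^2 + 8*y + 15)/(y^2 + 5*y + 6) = (y + 5)/(y + 2)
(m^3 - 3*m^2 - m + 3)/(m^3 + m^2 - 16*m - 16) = (m^2 - 4*m + 3)/(m^2 - 16)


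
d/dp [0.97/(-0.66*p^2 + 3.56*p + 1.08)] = (1.2804*p - 3.4532)/(-0.66*p^2 + 3.56*p + 1.08)^2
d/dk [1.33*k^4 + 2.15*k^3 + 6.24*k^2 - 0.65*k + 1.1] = 5.32*k^3 + 6.45*k^2 + 12.48*k - 0.65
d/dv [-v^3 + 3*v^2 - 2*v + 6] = -3*v^2 + 6*v - 2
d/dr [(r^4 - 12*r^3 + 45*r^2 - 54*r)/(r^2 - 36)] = 2*(r^3 + 6*r^2 - 36*r + 27)/(r^2 + 12*r + 36)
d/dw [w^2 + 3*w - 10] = 2*w + 3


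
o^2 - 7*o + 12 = (o - 4)*(o - 3)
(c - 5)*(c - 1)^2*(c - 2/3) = c^4 - 23*c^3/3 + 47*c^2/3 - 37*c/3 + 10/3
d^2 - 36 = (d - 6)*(d + 6)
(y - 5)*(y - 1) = y^2 - 6*y + 5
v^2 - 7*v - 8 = (v - 8)*(v + 1)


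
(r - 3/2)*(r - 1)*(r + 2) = r^3 - r^2/2 - 7*r/2 + 3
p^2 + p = p*(p + 1)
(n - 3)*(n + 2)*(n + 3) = n^3 + 2*n^2 - 9*n - 18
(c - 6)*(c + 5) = c^2 - c - 30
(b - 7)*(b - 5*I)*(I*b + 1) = I*b^3 + 6*b^2 - 7*I*b^2 - 42*b - 5*I*b + 35*I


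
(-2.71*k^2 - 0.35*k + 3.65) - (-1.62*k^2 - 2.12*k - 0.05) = -1.09*k^2 + 1.77*k + 3.7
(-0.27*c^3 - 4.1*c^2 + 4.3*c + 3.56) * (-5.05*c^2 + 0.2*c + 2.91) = 1.3635*c^5 + 20.651*c^4 - 23.3207*c^3 - 29.049*c^2 + 13.225*c + 10.3596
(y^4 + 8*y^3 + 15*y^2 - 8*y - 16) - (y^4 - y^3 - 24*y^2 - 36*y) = 9*y^3 + 39*y^2 + 28*y - 16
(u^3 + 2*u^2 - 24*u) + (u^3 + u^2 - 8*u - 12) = 2*u^3 + 3*u^2 - 32*u - 12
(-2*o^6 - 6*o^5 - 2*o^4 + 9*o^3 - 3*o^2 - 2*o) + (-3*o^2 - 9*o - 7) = -2*o^6 - 6*o^5 - 2*o^4 + 9*o^3 - 6*o^2 - 11*o - 7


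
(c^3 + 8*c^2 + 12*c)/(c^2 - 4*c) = (c^2 + 8*c + 12)/(c - 4)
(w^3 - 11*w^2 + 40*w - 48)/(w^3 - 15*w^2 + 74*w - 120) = (w^2 - 7*w + 12)/(w^2 - 11*w + 30)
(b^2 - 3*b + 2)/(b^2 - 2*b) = (b - 1)/b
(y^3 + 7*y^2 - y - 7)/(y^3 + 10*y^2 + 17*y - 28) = (y + 1)/(y + 4)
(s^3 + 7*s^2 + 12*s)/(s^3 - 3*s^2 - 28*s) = (s + 3)/(s - 7)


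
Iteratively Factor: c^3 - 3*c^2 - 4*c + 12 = (c - 3)*(c^2 - 4) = (c - 3)*(c - 2)*(c + 2)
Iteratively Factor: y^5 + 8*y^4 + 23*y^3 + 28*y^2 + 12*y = (y)*(y^4 + 8*y^3 + 23*y^2 + 28*y + 12) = y*(y + 3)*(y^3 + 5*y^2 + 8*y + 4) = y*(y + 2)*(y + 3)*(y^2 + 3*y + 2) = y*(y + 1)*(y + 2)*(y + 3)*(y + 2)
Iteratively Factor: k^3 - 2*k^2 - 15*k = (k + 3)*(k^2 - 5*k) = k*(k + 3)*(k - 5)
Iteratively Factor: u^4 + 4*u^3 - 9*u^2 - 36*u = (u - 3)*(u^3 + 7*u^2 + 12*u) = (u - 3)*(u + 4)*(u^2 + 3*u) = (u - 3)*(u + 3)*(u + 4)*(u)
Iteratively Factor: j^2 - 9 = (j + 3)*(j - 3)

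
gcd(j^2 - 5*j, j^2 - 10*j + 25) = j - 5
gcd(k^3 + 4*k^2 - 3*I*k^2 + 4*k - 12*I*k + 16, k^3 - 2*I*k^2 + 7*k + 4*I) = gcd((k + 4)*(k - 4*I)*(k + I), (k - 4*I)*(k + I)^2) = k^2 - 3*I*k + 4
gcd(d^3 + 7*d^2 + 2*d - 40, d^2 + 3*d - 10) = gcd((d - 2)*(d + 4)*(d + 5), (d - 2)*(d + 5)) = d^2 + 3*d - 10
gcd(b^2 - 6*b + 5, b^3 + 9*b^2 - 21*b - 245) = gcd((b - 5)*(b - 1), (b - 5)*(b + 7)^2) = b - 5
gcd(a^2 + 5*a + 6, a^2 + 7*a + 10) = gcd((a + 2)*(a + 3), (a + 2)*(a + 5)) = a + 2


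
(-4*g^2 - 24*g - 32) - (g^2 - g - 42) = -5*g^2 - 23*g + 10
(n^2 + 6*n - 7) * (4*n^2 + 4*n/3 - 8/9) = 4*n^4 + 76*n^3/3 - 188*n^2/9 - 44*n/3 + 56/9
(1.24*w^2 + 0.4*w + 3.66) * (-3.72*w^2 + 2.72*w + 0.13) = -4.6128*w^4 + 1.8848*w^3 - 12.366*w^2 + 10.0072*w + 0.4758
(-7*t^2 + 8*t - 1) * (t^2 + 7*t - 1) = -7*t^4 - 41*t^3 + 62*t^2 - 15*t + 1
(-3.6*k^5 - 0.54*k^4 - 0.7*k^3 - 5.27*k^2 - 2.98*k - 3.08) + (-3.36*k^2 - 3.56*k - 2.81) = -3.6*k^5 - 0.54*k^4 - 0.7*k^3 - 8.63*k^2 - 6.54*k - 5.89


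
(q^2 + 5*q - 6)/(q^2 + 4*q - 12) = (q - 1)/(q - 2)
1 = 1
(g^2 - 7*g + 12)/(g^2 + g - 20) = (g - 3)/(g + 5)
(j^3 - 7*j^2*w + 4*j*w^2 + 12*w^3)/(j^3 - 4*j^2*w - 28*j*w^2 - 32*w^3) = (-j^3 + 7*j^2*w - 4*j*w^2 - 12*w^3)/(-j^3 + 4*j^2*w + 28*j*w^2 + 32*w^3)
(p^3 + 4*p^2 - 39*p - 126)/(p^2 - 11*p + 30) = (p^2 + 10*p + 21)/(p - 5)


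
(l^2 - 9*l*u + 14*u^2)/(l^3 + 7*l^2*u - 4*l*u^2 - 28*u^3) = (l - 7*u)/(l^2 + 9*l*u + 14*u^2)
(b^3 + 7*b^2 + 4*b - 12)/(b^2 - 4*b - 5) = (-b^3 - 7*b^2 - 4*b + 12)/(-b^2 + 4*b + 5)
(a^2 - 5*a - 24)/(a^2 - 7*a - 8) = (a + 3)/(a + 1)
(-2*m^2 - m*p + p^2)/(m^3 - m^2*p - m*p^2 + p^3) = (-2*m + p)/(m^2 - 2*m*p + p^2)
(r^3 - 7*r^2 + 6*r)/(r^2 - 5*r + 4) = r*(r - 6)/(r - 4)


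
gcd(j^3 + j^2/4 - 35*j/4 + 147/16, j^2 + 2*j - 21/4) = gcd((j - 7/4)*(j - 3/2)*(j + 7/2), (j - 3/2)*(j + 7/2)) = j^2 + 2*j - 21/4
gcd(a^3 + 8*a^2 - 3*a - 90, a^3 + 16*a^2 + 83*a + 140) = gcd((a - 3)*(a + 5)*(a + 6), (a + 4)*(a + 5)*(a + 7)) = a + 5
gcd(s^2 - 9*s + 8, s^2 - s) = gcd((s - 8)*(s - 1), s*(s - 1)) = s - 1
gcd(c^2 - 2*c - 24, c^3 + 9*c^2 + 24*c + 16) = c + 4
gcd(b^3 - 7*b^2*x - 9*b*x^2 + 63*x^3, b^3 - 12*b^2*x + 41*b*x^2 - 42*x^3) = b^2 - 10*b*x + 21*x^2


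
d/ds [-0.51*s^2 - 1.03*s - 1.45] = -1.02*s - 1.03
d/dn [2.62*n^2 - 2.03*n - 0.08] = 5.24*n - 2.03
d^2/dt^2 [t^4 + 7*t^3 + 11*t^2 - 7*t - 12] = 12*t^2 + 42*t + 22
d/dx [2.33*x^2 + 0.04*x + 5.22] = 4.66*x + 0.04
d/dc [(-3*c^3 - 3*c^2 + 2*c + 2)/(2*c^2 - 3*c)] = (-6*c^4 + 18*c^3 + 5*c^2 - 8*c + 6)/(c^2*(4*c^2 - 12*c + 9))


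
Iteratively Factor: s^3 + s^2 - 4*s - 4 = (s + 1)*(s^2 - 4) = (s - 2)*(s + 1)*(s + 2)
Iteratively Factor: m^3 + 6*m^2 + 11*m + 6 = (m + 1)*(m^2 + 5*m + 6) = (m + 1)*(m + 2)*(m + 3)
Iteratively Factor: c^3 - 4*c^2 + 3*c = (c)*(c^2 - 4*c + 3) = c*(c - 3)*(c - 1)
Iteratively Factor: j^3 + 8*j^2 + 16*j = (j + 4)*(j^2 + 4*j) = j*(j + 4)*(j + 4)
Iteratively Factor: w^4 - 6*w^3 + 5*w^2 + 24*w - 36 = (w - 3)*(w^3 - 3*w^2 - 4*w + 12) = (w - 3)^2*(w^2 - 4) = (w - 3)^2*(w - 2)*(w + 2)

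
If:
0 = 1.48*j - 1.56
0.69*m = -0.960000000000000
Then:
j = 1.05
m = -1.39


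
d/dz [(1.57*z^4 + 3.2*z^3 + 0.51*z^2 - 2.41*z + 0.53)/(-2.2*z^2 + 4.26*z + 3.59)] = (-6.908*z^5 + 13.0246*z^4 + 49.8092*z^3 + 31.3346*z^2 + 5.9938*z - 10.9097)/(4.84*z^4 - 18.744*z^3 + 2.3516*z^2 + 30.5868*z + 12.8881)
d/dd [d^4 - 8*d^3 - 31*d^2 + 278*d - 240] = 4*d^3 - 24*d^2 - 62*d + 278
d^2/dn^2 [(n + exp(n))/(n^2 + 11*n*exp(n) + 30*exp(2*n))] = (2*(n + exp(n))*(11*n*exp(n) + 2*n + 60*exp(2*n) + 11*exp(n))^2 - ((n + exp(n))*(11*n*exp(n) + 120*exp(2*n) + 22*exp(n) + 2) + 2*(exp(n) + 1)*(11*n*exp(n) + 2*n + 60*exp(2*n) + 11*exp(n)))*(n^2 + 11*n*exp(n) + 30*exp(2*n)) + (n^2 + 11*n*exp(n) + 30*exp(2*n))^2*exp(n))/(n^2 + 11*n*exp(n) + 30*exp(2*n))^3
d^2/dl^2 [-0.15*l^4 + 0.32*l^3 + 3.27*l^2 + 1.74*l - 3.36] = -1.8*l^2 + 1.92*l + 6.54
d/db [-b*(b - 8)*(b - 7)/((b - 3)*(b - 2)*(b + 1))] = (-11*b^4 + 110*b^3 - 227*b^2 + 180*b - 336)/(b^6 - 8*b^5 + 18*b^4 + 4*b^3 - 47*b^2 + 12*b + 36)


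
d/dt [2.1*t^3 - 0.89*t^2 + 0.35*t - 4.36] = 6.3*t^2 - 1.78*t + 0.35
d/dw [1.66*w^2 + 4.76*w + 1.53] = 3.32*w + 4.76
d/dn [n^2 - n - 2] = 2*n - 1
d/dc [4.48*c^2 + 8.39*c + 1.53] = 8.96*c + 8.39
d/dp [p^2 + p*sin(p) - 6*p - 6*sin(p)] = p*cos(p) + 2*p + sin(p) - 6*cos(p) - 6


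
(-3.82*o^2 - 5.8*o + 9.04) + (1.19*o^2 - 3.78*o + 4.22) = -2.63*o^2 - 9.58*o + 13.26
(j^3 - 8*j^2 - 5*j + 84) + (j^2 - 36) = j^3 - 7*j^2 - 5*j + 48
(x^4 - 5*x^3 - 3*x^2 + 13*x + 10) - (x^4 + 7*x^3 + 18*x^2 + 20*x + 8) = -12*x^3 - 21*x^2 - 7*x + 2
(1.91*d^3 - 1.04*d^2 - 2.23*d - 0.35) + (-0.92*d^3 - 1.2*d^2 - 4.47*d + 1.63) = 0.99*d^3 - 2.24*d^2 - 6.7*d + 1.28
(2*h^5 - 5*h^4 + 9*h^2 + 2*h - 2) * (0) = 0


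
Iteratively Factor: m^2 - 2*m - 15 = (m - 5)*(m + 3)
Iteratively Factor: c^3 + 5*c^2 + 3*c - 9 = (c + 3)*(c^2 + 2*c - 3) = (c + 3)^2*(c - 1)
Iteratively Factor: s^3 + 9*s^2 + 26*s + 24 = (s + 3)*(s^2 + 6*s + 8) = (s + 2)*(s + 3)*(s + 4)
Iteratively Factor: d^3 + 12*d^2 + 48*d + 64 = (d + 4)*(d^2 + 8*d + 16) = (d + 4)^2*(d + 4)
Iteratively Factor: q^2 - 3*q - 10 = (q + 2)*(q - 5)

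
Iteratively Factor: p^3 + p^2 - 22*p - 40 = (p - 5)*(p^2 + 6*p + 8) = (p - 5)*(p + 4)*(p + 2)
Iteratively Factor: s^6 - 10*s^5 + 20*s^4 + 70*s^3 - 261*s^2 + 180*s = (s)*(s^5 - 10*s^4 + 20*s^3 + 70*s^2 - 261*s + 180) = s*(s - 1)*(s^4 - 9*s^3 + 11*s^2 + 81*s - 180) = s*(s - 4)*(s - 1)*(s^3 - 5*s^2 - 9*s + 45) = s*(s - 4)*(s - 3)*(s - 1)*(s^2 - 2*s - 15) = s*(s - 4)*(s - 3)*(s - 1)*(s + 3)*(s - 5)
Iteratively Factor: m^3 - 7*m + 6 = (m + 3)*(m^2 - 3*m + 2) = (m - 1)*(m + 3)*(m - 2)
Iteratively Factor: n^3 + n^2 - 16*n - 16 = (n + 1)*(n^2 - 16) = (n + 1)*(n + 4)*(n - 4)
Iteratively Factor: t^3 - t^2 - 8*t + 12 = (t - 2)*(t^2 + t - 6) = (t - 2)^2*(t + 3)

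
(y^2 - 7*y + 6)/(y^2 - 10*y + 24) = (y - 1)/(y - 4)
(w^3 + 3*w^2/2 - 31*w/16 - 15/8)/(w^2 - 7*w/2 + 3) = (16*w^3 + 24*w^2 - 31*w - 30)/(8*(2*w^2 - 7*w + 6))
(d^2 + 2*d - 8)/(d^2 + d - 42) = (d^2 + 2*d - 8)/(d^2 + d - 42)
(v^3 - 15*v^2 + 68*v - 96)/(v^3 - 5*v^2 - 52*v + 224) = (v - 3)/(v + 7)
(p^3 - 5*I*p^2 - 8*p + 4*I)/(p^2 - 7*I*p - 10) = (p^2 - 3*I*p - 2)/(p - 5*I)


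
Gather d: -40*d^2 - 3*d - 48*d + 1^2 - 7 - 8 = -40*d^2 - 51*d - 14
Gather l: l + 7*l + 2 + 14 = 8*l + 16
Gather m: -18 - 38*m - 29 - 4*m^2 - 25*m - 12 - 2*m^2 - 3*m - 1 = -6*m^2 - 66*m - 60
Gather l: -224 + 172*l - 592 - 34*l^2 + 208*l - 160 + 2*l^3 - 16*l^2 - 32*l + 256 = 2*l^3 - 50*l^2 + 348*l - 720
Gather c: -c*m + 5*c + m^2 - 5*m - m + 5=c*(5 - m) + m^2 - 6*m + 5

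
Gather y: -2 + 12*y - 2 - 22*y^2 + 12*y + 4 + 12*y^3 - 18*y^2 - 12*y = 12*y^3 - 40*y^2 + 12*y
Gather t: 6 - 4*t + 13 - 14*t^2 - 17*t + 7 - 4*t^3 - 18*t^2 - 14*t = -4*t^3 - 32*t^2 - 35*t + 26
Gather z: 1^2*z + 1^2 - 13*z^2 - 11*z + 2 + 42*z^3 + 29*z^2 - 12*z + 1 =42*z^3 + 16*z^2 - 22*z + 4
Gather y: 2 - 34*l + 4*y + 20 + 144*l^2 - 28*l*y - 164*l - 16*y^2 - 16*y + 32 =144*l^2 - 198*l - 16*y^2 + y*(-28*l - 12) + 54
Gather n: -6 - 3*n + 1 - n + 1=-4*n - 4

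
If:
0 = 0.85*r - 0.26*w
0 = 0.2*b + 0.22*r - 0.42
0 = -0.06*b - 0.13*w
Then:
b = 2.49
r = -0.35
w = -1.15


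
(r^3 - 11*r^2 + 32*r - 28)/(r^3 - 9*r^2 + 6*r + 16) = (r^2 - 9*r + 14)/(r^2 - 7*r - 8)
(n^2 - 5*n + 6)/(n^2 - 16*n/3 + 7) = 3*(n - 2)/(3*n - 7)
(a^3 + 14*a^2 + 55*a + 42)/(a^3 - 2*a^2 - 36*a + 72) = (a^2 + 8*a + 7)/(a^2 - 8*a + 12)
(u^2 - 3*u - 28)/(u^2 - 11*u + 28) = (u + 4)/(u - 4)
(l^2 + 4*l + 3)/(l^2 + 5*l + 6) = (l + 1)/(l + 2)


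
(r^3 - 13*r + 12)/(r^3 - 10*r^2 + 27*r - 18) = (r + 4)/(r - 6)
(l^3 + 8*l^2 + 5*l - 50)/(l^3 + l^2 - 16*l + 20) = (l + 5)/(l - 2)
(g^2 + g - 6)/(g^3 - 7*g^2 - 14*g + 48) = 1/(g - 8)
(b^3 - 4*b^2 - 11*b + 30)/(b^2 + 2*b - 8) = (b^2 - 2*b - 15)/(b + 4)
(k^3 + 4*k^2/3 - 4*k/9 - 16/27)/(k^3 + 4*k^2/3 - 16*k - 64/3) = (k^2 - 4/9)/(k^2 - 16)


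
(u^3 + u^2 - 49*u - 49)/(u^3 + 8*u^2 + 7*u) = (u - 7)/u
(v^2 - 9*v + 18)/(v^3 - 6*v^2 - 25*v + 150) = (v - 3)/(v^2 - 25)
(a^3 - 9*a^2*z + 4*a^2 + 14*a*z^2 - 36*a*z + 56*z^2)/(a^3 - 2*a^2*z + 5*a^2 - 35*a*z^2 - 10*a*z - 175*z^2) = (a^2 - 2*a*z + 4*a - 8*z)/(a^2 + 5*a*z + 5*a + 25*z)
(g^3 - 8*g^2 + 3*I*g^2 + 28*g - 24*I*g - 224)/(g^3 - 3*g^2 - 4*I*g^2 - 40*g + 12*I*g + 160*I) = (g + 7*I)/(g + 5)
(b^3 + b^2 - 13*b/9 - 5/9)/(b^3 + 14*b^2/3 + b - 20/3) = (b + 1/3)/(b + 4)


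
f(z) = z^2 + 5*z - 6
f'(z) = 2*z + 5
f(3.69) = 26.07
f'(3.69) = 12.38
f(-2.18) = -12.15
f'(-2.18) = 0.64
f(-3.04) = -11.96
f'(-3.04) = -1.08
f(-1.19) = -10.53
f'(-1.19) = 2.62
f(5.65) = 54.17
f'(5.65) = 16.30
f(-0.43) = -7.97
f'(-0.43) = 4.14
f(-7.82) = 16.05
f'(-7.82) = -10.64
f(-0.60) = -8.64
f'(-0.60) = 3.80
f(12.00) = 198.00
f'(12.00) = 29.00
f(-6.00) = 0.00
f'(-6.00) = -7.00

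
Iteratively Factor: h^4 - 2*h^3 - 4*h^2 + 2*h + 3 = (h - 1)*(h^3 - h^2 - 5*h - 3) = (h - 1)*(h + 1)*(h^2 - 2*h - 3) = (h - 1)*(h + 1)^2*(h - 3)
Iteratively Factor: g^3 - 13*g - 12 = (g - 4)*(g^2 + 4*g + 3) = (g - 4)*(g + 3)*(g + 1)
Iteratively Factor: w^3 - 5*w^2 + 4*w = (w - 4)*(w^2 - w) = (w - 4)*(w - 1)*(w)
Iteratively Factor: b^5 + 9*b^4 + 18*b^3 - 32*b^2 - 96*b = (b + 4)*(b^4 + 5*b^3 - 2*b^2 - 24*b) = (b + 3)*(b + 4)*(b^3 + 2*b^2 - 8*b) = b*(b + 3)*(b + 4)*(b^2 + 2*b - 8) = b*(b - 2)*(b + 3)*(b + 4)*(b + 4)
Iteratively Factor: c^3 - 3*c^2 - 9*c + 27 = (c - 3)*(c^2 - 9) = (c - 3)*(c + 3)*(c - 3)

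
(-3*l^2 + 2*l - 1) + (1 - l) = -3*l^2 + l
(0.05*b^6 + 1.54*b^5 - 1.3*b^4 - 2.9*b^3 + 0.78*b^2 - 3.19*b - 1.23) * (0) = 0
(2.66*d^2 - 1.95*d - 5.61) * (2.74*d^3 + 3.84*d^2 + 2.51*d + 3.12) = 7.2884*d^5 + 4.8714*d^4 - 16.1828*d^3 - 18.1377*d^2 - 20.1651*d - 17.5032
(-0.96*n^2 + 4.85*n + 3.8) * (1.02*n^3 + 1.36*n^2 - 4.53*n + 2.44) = -0.9792*n^5 + 3.6414*n^4 + 14.8208*n^3 - 19.1449*n^2 - 5.38*n + 9.272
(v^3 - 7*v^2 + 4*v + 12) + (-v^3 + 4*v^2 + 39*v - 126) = -3*v^2 + 43*v - 114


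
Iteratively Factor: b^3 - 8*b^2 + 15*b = (b - 3)*(b^2 - 5*b) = (b - 5)*(b - 3)*(b)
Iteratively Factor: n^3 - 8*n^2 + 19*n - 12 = (n - 1)*(n^2 - 7*n + 12) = (n - 3)*(n - 1)*(n - 4)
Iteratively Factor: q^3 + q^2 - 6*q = (q)*(q^2 + q - 6) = q*(q - 2)*(q + 3)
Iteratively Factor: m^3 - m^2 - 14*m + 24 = (m - 3)*(m^2 + 2*m - 8) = (m - 3)*(m + 4)*(m - 2)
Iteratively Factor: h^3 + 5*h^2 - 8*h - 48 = (h + 4)*(h^2 + h - 12) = (h + 4)^2*(h - 3)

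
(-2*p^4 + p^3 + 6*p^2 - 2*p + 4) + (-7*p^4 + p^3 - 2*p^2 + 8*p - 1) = -9*p^4 + 2*p^3 + 4*p^2 + 6*p + 3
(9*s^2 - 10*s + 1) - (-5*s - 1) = 9*s^2 - 5*s + 2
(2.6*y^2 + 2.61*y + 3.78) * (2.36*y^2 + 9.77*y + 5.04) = 6.136*y^4 + 31.5616*y^3 + 47.5245*y^2 + 50.085*y + 19.0512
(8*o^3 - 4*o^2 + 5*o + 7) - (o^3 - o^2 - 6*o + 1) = 7*o^3 - 3*o^2 + 11*o + 6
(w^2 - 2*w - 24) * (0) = 0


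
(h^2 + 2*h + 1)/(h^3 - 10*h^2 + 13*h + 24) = (h + 1)/(h^2 - 11*h + 24)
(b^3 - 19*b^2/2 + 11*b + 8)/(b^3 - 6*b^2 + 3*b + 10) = (b^2 - 15*b/2 - 4)/(b^2 - 4*b - 5)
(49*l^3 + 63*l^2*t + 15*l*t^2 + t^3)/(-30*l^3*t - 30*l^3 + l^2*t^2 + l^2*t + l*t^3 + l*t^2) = (49*l^3 + 63*l^2*t + 15*l*t^2 + t^3)/(l*(-30*l^2*t - 30*l^2 + l*t^2 + l*t + t^3 + t^2))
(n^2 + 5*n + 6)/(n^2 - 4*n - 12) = (n + 3)/(n - 6)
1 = 1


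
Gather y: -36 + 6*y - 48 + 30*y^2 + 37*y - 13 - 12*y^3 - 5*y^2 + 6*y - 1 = -12*y^3 + 25*y^2 + 49*y - 98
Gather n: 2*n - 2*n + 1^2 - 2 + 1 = 0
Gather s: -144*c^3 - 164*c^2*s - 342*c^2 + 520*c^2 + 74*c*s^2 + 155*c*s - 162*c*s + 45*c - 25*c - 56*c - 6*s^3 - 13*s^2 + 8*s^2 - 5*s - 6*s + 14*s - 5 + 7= -144*c^3 + 178*c^2 - 36*c - 6*s^3 + s^2*(74*c - 5) + s*(-164*c^2 - 7*c + 3) + 2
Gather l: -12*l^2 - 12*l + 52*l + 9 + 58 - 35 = -12*l^2 + 40*l + 32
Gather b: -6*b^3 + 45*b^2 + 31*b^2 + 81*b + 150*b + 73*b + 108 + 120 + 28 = -6*b^3 + 76*b^2 + 304*b + 256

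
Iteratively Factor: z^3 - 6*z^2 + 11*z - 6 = (z - 3)*(z^2 - 3*z + 2) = (z - 3)*(z - 2)*(z - 1)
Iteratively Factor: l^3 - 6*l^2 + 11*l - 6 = (l - 3)*(l^2 - 3*l + 2) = (l - 3)*(l - 2)*(l - 1)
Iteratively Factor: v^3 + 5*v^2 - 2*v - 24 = (v - 2)*(v^2 + 7*v + 12) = (v - 2)*(v + 4)*(v + 3)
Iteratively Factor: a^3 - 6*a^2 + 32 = (a - 4)*(a^2 - 2*a - 8) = (a - 4)*(a + 2)*(a - 4)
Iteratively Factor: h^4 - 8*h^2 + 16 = (h + 2)*(h^3 - 2*h^2 - 4*h + 8) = (h + 2)^2*(h^2 - 4*h + 4) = (h - 2)*(h + 2)^2*(h - 2)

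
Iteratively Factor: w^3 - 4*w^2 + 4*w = (w)*(w^2 - 4*w + 4) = w*(w - 2)*(w - 2)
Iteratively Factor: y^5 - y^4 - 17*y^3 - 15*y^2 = (y + 3)*(y^4 - 4*y^3 - 5*y^2) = y*(y + 3)*(y^3 - 4*y^2 - 5*y) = y*(y + 1)*(y + 3)*(y^2 - 5*y) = y*(y - 5)*(y + 1)*(y + 3)*(y)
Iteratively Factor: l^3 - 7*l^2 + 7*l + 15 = (l - 5)*(l^2 - 2*l - 3) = (l - 5)*(l + 1)*(l - 3)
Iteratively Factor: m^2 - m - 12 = (m - 4)*(m + 3)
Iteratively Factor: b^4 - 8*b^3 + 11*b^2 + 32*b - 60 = (b - 2)*(b^3 - 6*b^2 - b + 30) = (b - 2)*(b + 2)*(b^2 - 8*b + 15) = (b - 5)*(b - 2)*(b + 2)*(b - 3)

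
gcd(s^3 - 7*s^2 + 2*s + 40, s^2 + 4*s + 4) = s + 2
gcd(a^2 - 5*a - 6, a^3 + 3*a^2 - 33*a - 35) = a + 1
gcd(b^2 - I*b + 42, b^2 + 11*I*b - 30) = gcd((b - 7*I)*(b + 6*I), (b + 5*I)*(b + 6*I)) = b + 6*I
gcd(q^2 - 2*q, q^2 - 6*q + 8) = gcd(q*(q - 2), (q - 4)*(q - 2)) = q - 2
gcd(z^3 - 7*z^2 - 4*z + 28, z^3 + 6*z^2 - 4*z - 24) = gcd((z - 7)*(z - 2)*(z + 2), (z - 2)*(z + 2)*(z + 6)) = z^2 - 4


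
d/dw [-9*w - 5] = -9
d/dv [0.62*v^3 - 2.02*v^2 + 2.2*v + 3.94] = 1.86*v^2 - 4.04*v + 2.2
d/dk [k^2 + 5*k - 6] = 2*k + 5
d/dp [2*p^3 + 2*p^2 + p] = 6*p^2 + 4*p + 1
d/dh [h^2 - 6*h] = 2*h - 6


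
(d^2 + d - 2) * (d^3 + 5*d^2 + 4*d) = d^5 + 6*d^4 + 7*d^3 - 6*d^2 - 8*d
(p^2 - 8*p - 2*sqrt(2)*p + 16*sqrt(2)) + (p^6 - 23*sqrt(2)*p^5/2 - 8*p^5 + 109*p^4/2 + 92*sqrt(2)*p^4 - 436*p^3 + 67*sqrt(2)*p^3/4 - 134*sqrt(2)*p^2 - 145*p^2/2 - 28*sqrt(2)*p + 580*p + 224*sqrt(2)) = p^6 - 23*sqrt(2)*p^5/2 - 8*p^5 + 109*p^4/2 + 92*sqrt(2)*p^4 - 436*p^3 + 67*sqrt(2)*p^3/4 - 134*sqrt(2)*p^2 - 143*p^2/2 - 30*sqrt(2)*p + 572*p + 240*sqrt(2)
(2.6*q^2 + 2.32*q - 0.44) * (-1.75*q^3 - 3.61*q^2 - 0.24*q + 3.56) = -4.55*q^5 - 13.446*q^4 - 8.2292*q^3 + 10.2876*q^2 + 8.3648*q - 1.5664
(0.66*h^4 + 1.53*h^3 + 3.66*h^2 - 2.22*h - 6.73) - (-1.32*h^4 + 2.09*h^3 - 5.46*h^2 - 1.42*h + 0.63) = 1.98*h^4 - 0.56*h^3 + 9.12*h^2 - 0.8*h - 7.36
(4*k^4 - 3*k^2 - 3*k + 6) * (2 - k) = -4*k^5 + 8*k^4 + 3*k^3 - 3*k^2 - 12*k + 12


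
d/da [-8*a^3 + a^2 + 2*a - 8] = -24*a^2 + 2*a + 2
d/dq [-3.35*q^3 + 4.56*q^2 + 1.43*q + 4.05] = -10.05*q^2 + 9.12*q + 1.43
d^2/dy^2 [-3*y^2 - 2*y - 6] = -6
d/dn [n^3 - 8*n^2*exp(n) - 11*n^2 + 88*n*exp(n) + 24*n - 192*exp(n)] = -8*n^2*exp(n) + 3*n^2 + 72*n*exp(n) - 22*n - 104*exp(n) + 24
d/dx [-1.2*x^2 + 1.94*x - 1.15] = 1.94 - 2.4*x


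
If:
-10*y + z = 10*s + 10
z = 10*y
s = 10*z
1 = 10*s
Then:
No Solution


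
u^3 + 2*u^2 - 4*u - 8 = (u - 2)*(u + 2)^2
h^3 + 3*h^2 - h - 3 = (h - 1)*(h + 1)*(h + 3)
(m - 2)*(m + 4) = m^2 + 2*m - 8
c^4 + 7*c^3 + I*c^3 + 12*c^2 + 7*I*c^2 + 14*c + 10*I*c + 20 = (c + 2)*(c + 5)*(c - I)*(c + 2*I)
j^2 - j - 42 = (j - 7)*(j + 6)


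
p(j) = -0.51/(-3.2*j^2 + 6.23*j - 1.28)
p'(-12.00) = 0.00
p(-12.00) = 0.00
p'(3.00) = -0.05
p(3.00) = 0.04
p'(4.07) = -0.01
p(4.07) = 0.02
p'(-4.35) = 0.00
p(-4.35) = 0.01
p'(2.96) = -0.05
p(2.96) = 0.05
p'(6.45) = -0.00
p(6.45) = 0.01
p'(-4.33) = 0.00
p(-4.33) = 0.01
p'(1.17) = -0.24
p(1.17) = -0.31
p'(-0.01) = 1.78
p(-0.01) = 0.38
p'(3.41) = -0.03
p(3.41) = 0.03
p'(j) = -0.51*(6.4*j - 6.23)/(-3.2*j^2 + 6.23*j - 1.28)^2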